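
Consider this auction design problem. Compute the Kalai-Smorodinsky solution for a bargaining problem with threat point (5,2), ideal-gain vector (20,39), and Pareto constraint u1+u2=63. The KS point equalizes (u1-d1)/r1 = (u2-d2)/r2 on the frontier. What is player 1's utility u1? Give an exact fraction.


Step 1: At the KS point, (u1-d1)/r1 = (u2-d2)/r2 = t and u1+u2 = 63
Step 2: u1 = d1 + r1*t and u2 = d2 + r2*t, so (d1 + r1*t) + (d2 + r2*t) = 63
Step 3: t = (63 - 5 - 2)/(20 + 39) = 56/59
Step 4: u1 = d1 + r1*t = 5 + 20 * 56/59 = 1415/59
Step 5: (Check: u2 = d2 + r2*t = 2302/59; u1+u2 = 1415/59 + 2302/59 = 63, on the frontier.)

1415/59


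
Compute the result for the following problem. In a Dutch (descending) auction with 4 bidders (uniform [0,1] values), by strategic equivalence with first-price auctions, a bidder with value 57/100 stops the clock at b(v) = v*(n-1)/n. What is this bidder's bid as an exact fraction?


Step 1: Dutch auctions are strategically equivalent to first-price auctions
Step 2: The equilibrium bid is b(v) = v*(n-1)/n
Step 3: b = 57/100 * 3/4
Step 4: b = 171/400

171/400


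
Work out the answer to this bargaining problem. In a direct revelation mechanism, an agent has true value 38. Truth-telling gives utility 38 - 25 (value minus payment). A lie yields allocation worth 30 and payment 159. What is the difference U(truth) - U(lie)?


Step 1: U(truth) = value - payment = 38 - 25 = 13
Step 2: U(lie) = allocation - payment = 30 - 159 = -129
Step 3: IC gap = 13 - (-129) = 142

142


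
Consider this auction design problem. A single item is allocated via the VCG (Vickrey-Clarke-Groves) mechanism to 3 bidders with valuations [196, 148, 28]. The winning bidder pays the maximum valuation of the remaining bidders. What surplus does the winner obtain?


Step 1: The winner is the agent with the highest value: agent 0 with value 196
Step 2: Values of other agents: [148, 28]
Step 3: VCG payment = max of others' values = 148
Step 4: Surplus = 196 - 148 = 48

48


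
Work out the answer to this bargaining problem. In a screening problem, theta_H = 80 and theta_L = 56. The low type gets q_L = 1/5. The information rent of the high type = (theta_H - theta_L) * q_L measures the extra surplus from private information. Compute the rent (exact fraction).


Step 1: theta_H - theta_L = 80 - 56 = 24
Step 2: Information rent = (theta_H - theta_L) * q_L
Step 3: = 24 * 1/5
Step 4: = 24/5

24/5


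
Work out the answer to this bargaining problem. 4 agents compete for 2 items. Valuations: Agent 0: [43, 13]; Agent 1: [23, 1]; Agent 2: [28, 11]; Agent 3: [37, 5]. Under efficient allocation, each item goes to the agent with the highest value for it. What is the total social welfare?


Step 1: For each item, find the maximum value among all agents.
Step 2: Item 0 -> Agent 0 (value 43)
Step 3: Item 1 -> Agent 0 (value 13)
Step 4: Total welfare = 43 + 13 = 56

56


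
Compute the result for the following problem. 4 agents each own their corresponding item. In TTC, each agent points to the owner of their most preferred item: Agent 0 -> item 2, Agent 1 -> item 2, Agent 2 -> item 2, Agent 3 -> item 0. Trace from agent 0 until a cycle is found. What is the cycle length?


Step 1: Trace the pointer graph from agent 0: 0 -> 2 -> 2
Step 2: A cycle is detected when we revisit agent 2
Step 3: The cycle is: 2 -> 2
Step 4: Cycle length = 1

1


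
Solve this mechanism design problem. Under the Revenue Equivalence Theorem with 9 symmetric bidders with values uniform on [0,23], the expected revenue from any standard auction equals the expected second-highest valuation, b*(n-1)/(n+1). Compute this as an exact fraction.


Step 1: By Revenue Equivalence, expected revenue = b*(n-1)/(n+1)
Step 2: Substituting n = 9, b = 23
Step 3: Revenue = 23*(9-1)/(9+1) = 23*8/10
Step 4: Revenue = 184/10 = 92/5

92/5


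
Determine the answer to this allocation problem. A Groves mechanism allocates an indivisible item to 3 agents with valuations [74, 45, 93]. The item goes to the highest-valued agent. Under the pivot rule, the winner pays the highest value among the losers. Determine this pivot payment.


Step 1: The efficient winner is agent 2 with value 93
Step 2: Other agents' values: [74, 45]
Step 3: Pivot payment = max(others) = 74
Step 4: The winner pays 74

74


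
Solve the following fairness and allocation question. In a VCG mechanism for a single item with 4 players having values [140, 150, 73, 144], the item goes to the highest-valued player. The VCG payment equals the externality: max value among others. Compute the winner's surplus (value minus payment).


Step 1: The winner is the agent with the highest value: agent 1 with value 150
Step 2: Values of other agents: [140, 73, 144]
Step 3: VCG payment = max of others' values = 144
Step 4: Surplus = 150 - 144 = 6

6


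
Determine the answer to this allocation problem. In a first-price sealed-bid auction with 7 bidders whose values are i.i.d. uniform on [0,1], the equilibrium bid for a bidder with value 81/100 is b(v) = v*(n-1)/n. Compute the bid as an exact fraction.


Step 1: The symmetric BNE bidding function is b(v) = v * (n-1) / n
Step 2: Substitute v = 81/100 and n = 7
Step 3: b = 81/100 * 6/7
Step 4: b = 243/350

243/350


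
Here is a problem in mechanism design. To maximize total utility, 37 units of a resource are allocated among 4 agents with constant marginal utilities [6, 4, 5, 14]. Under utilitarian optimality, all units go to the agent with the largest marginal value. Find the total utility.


Step 1: The marginal utilities are [6, 4, 5, 14]
Step 2: The highest marginal utility is 14
Step 3: All 37 units go to that agent
Step 4: Total utility = 14 * 37 = 518

518


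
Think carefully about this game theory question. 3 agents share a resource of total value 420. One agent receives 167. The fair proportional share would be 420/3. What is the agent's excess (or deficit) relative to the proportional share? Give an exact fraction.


Step 1: Proportional share = 420/3 = 140
Step 2: Agent's actual allocation = 167
Step 3: Excess = 167 - 140 = 27

27


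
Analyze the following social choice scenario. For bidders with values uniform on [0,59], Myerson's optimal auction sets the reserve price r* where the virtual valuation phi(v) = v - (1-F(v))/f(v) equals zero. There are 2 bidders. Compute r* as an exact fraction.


Step 1: For U[0,59], F(v) = v/59 and f(v) = 1/59
Step 2: phi(v) = v - (1 - v/59)/(1/59) = v - (59 - v) = 2v - 59
Step 3: Set phi(r*) = 0: 2r* - 59 = 0
Step 4: r* = 59/2 (the number of bidders n = 2 does not enter)

59/2


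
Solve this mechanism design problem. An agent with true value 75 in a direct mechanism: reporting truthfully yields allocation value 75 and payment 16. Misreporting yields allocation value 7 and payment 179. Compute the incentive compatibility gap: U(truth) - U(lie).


Step 1: U(truth) = value - payment = 75 - 16 = 59
Step 2: U(lie) = allocation - payment = 7 - 179 = -172
Step 3: IC gap = 59 - (-172) = 231

231


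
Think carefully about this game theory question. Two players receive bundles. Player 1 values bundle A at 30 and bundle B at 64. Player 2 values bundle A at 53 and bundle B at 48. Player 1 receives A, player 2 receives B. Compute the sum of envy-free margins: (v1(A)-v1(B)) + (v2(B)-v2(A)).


Step 1: Player 1's margin = v1(A) - v1(B) = 30 - 64 = -34
Step 2: Player 2's margin = v2(B) - v2(A) = 48 - 53 = -5
Step 3: Total margin = -34 + -5 = -39

-39


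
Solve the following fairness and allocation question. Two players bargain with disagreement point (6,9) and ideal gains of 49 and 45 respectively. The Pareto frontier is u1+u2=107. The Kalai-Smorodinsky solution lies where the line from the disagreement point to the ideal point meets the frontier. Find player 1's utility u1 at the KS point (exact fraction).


Step 1: At the KS point, (u1-d1)/r1 = (u2-d2)/r2 = t and u1+u2 = 107
Step 2: u1 = d1 + r1*t and u2 = d2 + r2*t, so (d1 + r1*t) + (d2 + r2*t) = 107
Step 3: t = (107 - 6 - 9)/(49 + 45) = 92/94 = 46/47
Step 4: u1 = d1 + r1*t = 6 + 49 * 46/47 = 2536/47
Step 5: (Check: u2 = d2 + r2*t = 2493/47; u1+u2 = 2536/47 + 2493/47 = 107, on the frontier.)

2536/47


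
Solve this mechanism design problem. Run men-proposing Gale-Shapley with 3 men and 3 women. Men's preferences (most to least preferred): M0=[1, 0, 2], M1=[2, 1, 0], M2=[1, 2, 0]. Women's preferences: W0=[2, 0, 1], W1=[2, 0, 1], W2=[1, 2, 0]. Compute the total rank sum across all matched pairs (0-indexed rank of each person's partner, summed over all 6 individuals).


Step 1: Run Gale-Shapley (men propose, women hold best offer):
  M0 proposes to W1; she accepts
  M1 proposes to W2; she accepts
  M2 proposes to W1; she switches from M0
  M0 proposes to W0; she accepts
Step 2: Final matching: W0-M0, W1-M2, W2-M1
Step 3: 0-indexed ranks (man's rank of his match, then woman's): 1 + 1 + 0 + 0 + 0 + 0
Step 4: Total rank sum = 2

2


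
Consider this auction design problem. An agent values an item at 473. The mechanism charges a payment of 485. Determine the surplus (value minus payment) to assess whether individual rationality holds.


Step 1: Surplus = value - payment = 473 - 485 = -12
Step 2: IR is violated (surplus < 0)

-12


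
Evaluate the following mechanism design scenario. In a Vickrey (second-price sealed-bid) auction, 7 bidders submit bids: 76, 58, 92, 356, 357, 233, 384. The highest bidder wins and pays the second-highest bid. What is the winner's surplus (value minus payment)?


Step 1: Sort bids in descending order: 384, 357, 356, 233, 92, 76, 58
Step 2: The winning bid is the highest: 384
Step 3: The payment equals the second-highest bid: 357
Step 4: Surplus = winner's bid - payment = 384 - 357 = 27

27


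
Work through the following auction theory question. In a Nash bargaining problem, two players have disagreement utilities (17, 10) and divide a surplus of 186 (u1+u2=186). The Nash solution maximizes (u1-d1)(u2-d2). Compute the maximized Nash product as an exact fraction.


Step 1: The Nash solution splits surplus symmetrically above the disagreement point
Step 2: u1 = (total + d1 - d2)/2 = (186 + 17 - 10)/2 = 193/2
Step 3: u2 = (total - d1 + d2)/2 = (186 - 17 + 10)/2 = 179/2
Step 4: Nash product = (193/2 - 17) * (179/2 - 10)
Step 5: = 159/2 * 159/2 = 25281/4

25281/4


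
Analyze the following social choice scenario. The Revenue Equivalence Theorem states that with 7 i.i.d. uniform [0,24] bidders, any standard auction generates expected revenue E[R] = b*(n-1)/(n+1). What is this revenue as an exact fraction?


Step 1: By Revenue Equivalence, expected revenue = b*(n-1)/(n+1)
Step 2: Substituting n = 7, b = 24
Step 3: Revenue = 24*(7-1)/(7+1) = 24*6/8
Step 4: Revenue = 144/8 = 18

18


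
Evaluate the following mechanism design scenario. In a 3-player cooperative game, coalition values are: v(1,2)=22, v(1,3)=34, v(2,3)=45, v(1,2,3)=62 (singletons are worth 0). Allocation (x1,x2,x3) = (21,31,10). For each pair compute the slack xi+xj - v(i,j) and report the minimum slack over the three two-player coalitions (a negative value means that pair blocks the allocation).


Step 1: Slack for coalition (1,2): x1+x2 - v12 = 52 - 22 = 30
Step 2: Slack for coalition (1,3): x1+x3 - v13 = 31 - 34 = -3
Step 3: Slack for coalition (2,3): x2+x3 - v23 = 41 - 45 = -4
Step 4: Minimum slack = min(30, -3, -4) = -4, attained by (2,3); coalition (2,3) can block (slack < 0), so the allocation is not in the core

-4


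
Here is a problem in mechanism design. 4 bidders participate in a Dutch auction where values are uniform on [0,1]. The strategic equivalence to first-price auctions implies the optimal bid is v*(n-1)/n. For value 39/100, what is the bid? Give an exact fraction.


Step 1: Dutch auctions are strategically equivalent to first-price auctions
Step 2: The equilibrium bid is b(v) = v*(n-1)/n
Step 3: b = 39/100 * 3/4
Step 4: b = 117/400

117/400


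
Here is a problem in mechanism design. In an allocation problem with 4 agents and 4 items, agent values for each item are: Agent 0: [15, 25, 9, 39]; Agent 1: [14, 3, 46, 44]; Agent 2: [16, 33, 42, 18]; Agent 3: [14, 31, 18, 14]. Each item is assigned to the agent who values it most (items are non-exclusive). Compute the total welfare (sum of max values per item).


Step 1: For each item, find the maximum value among all agents.
Step 2: Item 0 -> Agent 2 (value 16)
Step 3: Item 1 -> Agent 2 (value 33)
Step 4: Item 2 -> Agent 1 (value 46)
Step 5: Item 3 -> Agent 1 (value 44)
Step 6: Total welfare = 16 + 33 + 46 + 44 = 139

139


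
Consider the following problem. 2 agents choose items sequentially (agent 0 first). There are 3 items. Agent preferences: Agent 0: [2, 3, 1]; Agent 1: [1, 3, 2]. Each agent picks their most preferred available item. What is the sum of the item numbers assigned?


Step 1: Agent 0 picks item 2
Step 2: Agent 1 picks item 1
Step 3: Sum = 2 + 1 = 3

3


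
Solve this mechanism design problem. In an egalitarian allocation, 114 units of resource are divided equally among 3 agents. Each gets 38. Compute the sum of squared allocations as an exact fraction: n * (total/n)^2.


Step 1: Each agent's share = 114/3 = 38
Step 2: Square of each share = (38)^2 = 1444
Step 3: Sum of squares = 3 * 1444 = 4332

4332


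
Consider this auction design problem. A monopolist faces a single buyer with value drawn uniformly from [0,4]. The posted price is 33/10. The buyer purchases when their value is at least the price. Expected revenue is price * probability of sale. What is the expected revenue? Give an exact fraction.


Step 1: Posted price r = 33/10, value support [0,4]
Step 2: P(v >= r) = (4 - 33/10)/4 = 7/40
Step 3: Expected revenue = r * P(v >= r) = 33/10 * 7/40
Step 4: Revenue = 231/400

231/400


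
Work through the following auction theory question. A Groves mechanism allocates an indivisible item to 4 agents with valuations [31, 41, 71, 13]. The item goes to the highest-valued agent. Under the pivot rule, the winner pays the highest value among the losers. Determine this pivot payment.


Step 1: The efficient winner is agent 2 with value 71
Step 2: Other agents' values: [31, 41, 13]
Step 3: Pivot payment = max(others) = 41
Step 4: The winner pays 41

41


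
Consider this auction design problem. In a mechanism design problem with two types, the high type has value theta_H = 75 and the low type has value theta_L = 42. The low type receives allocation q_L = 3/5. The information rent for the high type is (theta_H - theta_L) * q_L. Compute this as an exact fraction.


Step 1: theta_H - theta_L = 75 - 42 = 33
Step 2: Information rent = (theta_H - theta_L) * q_L
Step 3: = 33 * 3/5
Step 4: = 99/5

99/5


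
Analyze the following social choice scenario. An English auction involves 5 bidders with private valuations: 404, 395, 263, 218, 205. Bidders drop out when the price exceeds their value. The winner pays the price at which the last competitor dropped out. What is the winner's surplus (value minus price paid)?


Step 1: Identify the highest value: 404
Step 2: Identify the second-highest value: 395
Step 3: The final price = second-highest value = 395
Step 4: Surplus = 404 - 395 = 9

9


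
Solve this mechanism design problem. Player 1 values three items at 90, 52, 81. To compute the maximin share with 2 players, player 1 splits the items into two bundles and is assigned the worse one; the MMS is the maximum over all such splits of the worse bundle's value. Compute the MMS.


Step 1: Item values = 90, 52, 81
Step 2: Enumerate all 2-bundle partitions and take the smaller bundle:
  Partition 1: {90} vs {52,81} -> bundles 90, 133; min = 90
  Partition 2: {52} vs {90,81} -> bundles 52, 171; min = 52
  Partition 3: {81} vs {90,52} -> bundles 81, 142; min = 81
Step 3: MMS = max(90, 52, 81) = 90

90


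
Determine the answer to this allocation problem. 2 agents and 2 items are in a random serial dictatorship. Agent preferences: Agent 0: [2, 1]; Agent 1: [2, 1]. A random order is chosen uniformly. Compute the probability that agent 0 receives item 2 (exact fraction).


Step 1: Agent 0 wants item 2
Step 2: There are 2 possible orderings of agents
Step 3: In 1 orderings, agent 0 gets item 2
Step 4: Probability = 1/2

1/2


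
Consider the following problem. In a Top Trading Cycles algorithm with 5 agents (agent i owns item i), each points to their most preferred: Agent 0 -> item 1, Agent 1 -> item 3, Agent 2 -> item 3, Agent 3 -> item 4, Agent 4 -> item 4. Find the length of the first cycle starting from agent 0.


Step 1: Trace the pointer graph from agent 0: 0 -> 1 -> 3 -> 4 -> 4
Step 2: A cycle is detected when we revisit agent 4
Step 3: The cycle is: 4 -> 4
Step 4: Cycle length = 1

1


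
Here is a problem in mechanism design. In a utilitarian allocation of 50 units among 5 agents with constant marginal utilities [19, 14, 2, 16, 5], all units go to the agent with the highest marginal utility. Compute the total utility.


Step 1: The marginal utilities are [19, 14, 2, 16, 5]
Step 2: The highest marginal utility is 19
Step 3: All 50 units go to that agent
Step 4: Total utility = 19 * 50 = 950

950


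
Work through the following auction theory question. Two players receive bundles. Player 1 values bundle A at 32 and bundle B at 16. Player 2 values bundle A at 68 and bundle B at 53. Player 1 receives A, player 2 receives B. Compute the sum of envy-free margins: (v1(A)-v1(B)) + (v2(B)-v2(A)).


Step 1: Player 1's margin = v1(A) - v1(B) = 32 - 16 = 16
Step 2: Player 2's margin = v2(B) - v2(A) = 53 - 68 = -15
Step 3: Total margin = 16 + -15 = 1

1


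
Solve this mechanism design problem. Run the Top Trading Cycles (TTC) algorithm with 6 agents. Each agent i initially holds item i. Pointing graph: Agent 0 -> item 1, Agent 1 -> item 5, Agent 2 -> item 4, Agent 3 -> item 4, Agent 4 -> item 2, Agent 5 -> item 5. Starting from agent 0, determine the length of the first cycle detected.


Step 1: Trace the pointer graph from agent 0: 0 -> 1 -> 5 -> 5
Step 2: A cycle is detected when we revisit agent 5
Step 3: The cycle is: 5 -> 5
Step 4: Cycle length = 1

1


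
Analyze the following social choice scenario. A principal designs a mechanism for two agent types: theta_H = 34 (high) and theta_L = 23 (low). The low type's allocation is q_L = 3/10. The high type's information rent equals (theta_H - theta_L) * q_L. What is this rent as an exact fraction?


Step 1: theta_H - theta_L = 34 - 23 = 11
Step 2: Information rent = (theta_H - theta_L) * q_L
Step 3: = 11 * 3/10
Step 4: = 33/10

33/10


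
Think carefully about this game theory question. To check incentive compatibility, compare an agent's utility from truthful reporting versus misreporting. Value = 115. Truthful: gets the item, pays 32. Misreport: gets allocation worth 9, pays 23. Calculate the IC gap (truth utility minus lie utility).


Step 1: U(truth) = value - payment = 115 - 32 = 83
Step 2: U(lie) = allocation - payment = 9 - 23 = -14
Step 3: IC gap = 83 - (-14) = 97

97


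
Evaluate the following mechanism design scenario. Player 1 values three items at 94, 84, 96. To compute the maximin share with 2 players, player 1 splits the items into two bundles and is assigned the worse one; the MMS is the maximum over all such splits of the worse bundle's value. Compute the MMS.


Step 1: Item values = 94, 84, 96
Step 2: Enumerate all 2-bundle partitions and take the smaller bundle:
  Partition 1: {94} vs {84,96} -> bundles 94, 180; min = 94
  Partition 2: {84} vs {94,96} -> bundles 84, 190; min = 84
  Partition 3: {96} vs {94,84} -> bundles 96, 178; min = 96
Step 3: MMS = max(94, 84, 96) = 96

96


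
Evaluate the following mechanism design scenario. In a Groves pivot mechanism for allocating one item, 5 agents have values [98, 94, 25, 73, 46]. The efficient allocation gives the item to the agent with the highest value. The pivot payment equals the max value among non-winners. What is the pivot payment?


Step 1: The efficient winner is agent 0 with value 98
Step 2: Other agents' values: [94, 25, 73, 46]
Step 3: Pivot payment = max(others) = 94
Step 4: The winner pays 94

94


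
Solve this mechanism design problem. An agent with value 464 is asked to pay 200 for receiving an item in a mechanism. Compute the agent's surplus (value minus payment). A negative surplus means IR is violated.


Step 1: Surplus = value - payment = 464 - 200 = 264
Step 2: IR is satisfied (surplus >= 0)

264


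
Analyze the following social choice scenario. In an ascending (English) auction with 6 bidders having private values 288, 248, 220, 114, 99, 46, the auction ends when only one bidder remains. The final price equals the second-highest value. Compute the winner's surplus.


Step 1: Identify the highest value: 288
Step 2: Identify the second-highest value: 248
Step 3: The final price = second-highest value = 248
Step 4: Surplus = 288 - 248 = 40

40


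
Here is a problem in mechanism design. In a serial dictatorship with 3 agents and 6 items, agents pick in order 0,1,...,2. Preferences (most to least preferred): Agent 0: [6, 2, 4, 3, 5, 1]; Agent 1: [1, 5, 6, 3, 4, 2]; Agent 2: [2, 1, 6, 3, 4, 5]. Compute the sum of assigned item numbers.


Step 1: Agent 0 picks item 6
Step 2: Agent 1 picks item 1
Step 3: Agent 2 picks item 2
Step 4: Sum = 6 + 1 + 2 = 9

9


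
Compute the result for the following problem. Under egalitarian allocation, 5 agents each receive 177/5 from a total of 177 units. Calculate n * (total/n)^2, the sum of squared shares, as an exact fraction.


Step 1: Each agent's share = 177/5
Step 2: Square of each share = (177/5)^2 = 31329/25
Step 3: Sum of squares = 5 * 31329/25 = 31329/5

31329/5


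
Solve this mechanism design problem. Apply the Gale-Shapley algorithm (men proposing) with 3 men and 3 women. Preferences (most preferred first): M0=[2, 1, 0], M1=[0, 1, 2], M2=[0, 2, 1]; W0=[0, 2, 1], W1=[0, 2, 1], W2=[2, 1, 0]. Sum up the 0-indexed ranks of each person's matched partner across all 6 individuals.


Step 1: Run Gale-Shapley (men propose, women hold best offer):
  M0 proposes to W2; she accepts
  M1 proposes to W0; she accepts
  M2 proposes to W0; she switches from M1
  M1 proposes to W1; she accepts
Step 2: Final matching: W0-M2, W1-M1, W2-M0
Step 3: 0-indexed ranks (man's rank of his match, then woman's): 0 + 1 + 1 + 2 + 0 + 2
Step 4: Total rank sum = 6

6


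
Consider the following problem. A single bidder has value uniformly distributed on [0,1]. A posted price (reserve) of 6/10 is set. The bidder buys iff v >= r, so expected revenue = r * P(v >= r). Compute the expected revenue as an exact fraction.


Step 1: Posted price r = 3/5, value support [0,1]
Step 2: P(v >= r) = (1 - 3/5)/1 = 2/5
Step 3: Expected revenue = r * P(v >= r) = 3/5 * 2/5
Step 4: Revenue = 6/25

6/25


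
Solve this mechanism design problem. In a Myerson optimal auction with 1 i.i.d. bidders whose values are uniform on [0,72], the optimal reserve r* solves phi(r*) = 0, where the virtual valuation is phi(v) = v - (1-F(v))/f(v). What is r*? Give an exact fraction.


Step 1: For U[0,72], F(v) = v/72 and f(v) = 1/72
Step 2: phi(v) = v - (1 - v/72)/(1/72) = v - (72 - v) = 2v - 72
Step 3: Set phi(r*) = 0: 2r* - 72 = 0
Step 4: r* = 72/2 = 36 (the number of bidders n = 1 does not enter)

36


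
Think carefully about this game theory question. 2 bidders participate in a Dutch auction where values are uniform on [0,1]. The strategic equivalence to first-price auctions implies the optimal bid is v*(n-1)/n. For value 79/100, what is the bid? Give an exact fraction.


Step 1: Dutch auctions are strategically equivalent to first-price auctions
Step 2: The equilibrium bid is b(v) = v*(n-1)/n
Step 3: b = 79/100 * 1/2
Step 4: b = 79/200

79/200


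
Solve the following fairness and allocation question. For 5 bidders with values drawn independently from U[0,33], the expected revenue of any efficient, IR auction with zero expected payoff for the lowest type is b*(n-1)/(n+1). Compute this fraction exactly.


Step 1: By Revenue Equivalence, expected revenue = b*(n-1)/(n+1)
Step 2: Substituting n = 5, b = 33
Step 3: Revenue = 33*(5-1)/(5+1) = 33*4/6
Step 4: Revenue = 132/6 = 22

22


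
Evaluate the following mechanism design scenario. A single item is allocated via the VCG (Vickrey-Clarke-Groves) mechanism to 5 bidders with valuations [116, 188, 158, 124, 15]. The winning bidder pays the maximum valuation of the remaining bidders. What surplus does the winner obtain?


Step 1: The winner is the agent with the highest value: agent 1 with value 188
Step 2: Values of other agents: [116, 158, 124, 15]
Step 3: VCG payment = max of others' values = 158
Step 4: Surplus = 188 - 158 = 30

30


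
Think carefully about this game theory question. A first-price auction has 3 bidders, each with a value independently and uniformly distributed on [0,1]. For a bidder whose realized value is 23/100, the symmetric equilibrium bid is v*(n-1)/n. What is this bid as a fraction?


Step 1: The symmetric BNE bidding function is b(v) = v * (n-1) / n
Step 2: Substitute v = 23/100 and n = 3
Step 3: b = 23/100 * 2/3
Step 4: b = 23/150

23/150


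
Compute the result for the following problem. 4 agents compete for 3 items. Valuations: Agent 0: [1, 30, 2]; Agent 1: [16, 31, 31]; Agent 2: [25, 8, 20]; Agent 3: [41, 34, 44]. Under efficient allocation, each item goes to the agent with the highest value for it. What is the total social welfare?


Step 1: For each item, find the maximum value among all agents.
Step 2: Item 0 -> Agent 3 (value 41)
Step 3: Item 1 -> Agent 3 (value 34)
Step 4: Item 2 -> Agent 3 (value 44)
Step 5: Total welfare = 41 + 34 + 44 = 119

119


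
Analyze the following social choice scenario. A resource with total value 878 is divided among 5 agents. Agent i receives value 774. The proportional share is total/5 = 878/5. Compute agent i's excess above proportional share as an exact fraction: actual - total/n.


Step 1: Proportional share = 878/5
Step 2: Agent's actual allocation = 774
Step 3: Excess = 774 - 878/5 = 2992/5

2992/5


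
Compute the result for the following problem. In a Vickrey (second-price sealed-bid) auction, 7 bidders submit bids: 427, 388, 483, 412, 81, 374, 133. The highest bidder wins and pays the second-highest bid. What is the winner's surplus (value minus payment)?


Step 1: Sort bids in descending order: 483, 427, 412, 388, 374, 133, 81
Step 2: The winning bid is the highest: 483
Step 3: The payment equals the second-highest bid: 427
Step 4: Surplus = winner's bid - payment = 483 - 427 = 56

56


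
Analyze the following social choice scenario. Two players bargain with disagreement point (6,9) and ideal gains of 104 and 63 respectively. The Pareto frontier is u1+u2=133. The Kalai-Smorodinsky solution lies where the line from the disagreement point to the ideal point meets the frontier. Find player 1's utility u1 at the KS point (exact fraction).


Step 1: At the KS point, (u1-d1)/r1 = (u2-d2)/r2 = t and u1+u2 = 133
Step 2: u1 = d1 + r1*t and u2 = d2 + r2*t, so (d1 + r1*t) + (d2 + r2*t) = 133
Step 3: t = (133 - 6 - 9)/(104 + 63) = 118/167
Step 4: u1 = d1 + r1*t = 6 + 104 * 118/167 = 13274/167
Step 5: (Check: u2 = d2 + r2*t = 8937/167; u1+u2 = 13274/167 + 8937/167 = 133, on the frontier.)

13274/167


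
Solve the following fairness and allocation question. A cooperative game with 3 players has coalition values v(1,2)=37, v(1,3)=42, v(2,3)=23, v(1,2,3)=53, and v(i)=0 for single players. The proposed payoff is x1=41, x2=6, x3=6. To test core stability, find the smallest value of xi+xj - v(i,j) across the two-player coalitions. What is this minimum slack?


Step 1: Slack for coalition (1,2): x1+x2 - v12 = 47 - 37 = 10
Step 2: Slack for coalition (1,3): x1+x3 - v13 = 47 - 42 = 5
Step 3: Slack for coalition (2,3): x2+x3 - v23 = 12 - 23 = -11
Step 4: Minimum slack = min(10, 5, -11) = -11, attained by (2,3); coalition (2,3) can block (slack < 0), so the allocation is not in the core

-11


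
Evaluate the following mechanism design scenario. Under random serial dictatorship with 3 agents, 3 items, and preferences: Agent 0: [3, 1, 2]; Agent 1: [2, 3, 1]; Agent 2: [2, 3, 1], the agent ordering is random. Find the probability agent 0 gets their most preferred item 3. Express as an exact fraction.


Step 1: Agent 0 wants item 3
Step 2: There are 6 possible orderings of agents
Step 3: In 4 orderings, agent 0 gets item 3
Step 4: Probability = 4/6 = 2/3

2/3


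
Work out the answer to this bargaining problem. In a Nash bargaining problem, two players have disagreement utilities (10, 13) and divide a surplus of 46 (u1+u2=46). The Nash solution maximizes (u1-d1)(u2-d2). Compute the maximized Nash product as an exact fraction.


Step 1: The Nash solution splits surplus symmetrically above the disagreement point
Step 2: u1 = (total + d1 - d2)/2 = (46 + 10 - 13)/2 = 43/2
Step 3: u2 = (total - d1 + d2)/2 = (46 - 10 + 13)/2 = 49/2
Step 4: Nash product = (43/2 - 10) * (49/2 - 13)
Step 5: = 23/2 * 23/2 = 529/4

529/4


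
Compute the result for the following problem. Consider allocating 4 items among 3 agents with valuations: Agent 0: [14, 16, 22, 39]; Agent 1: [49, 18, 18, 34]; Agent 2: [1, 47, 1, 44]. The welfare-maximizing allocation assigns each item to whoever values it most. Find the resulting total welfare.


Step 1: For each item, find the maximum value among all agents.
Step 2: Item 0 -> Agent 1 (value 49)
Step 3: Item 1 -> Agent 2 (value 47)
Step 4: Item 2 -> Agent 0 (value 22)
Step 5: Item 3 -> Agent 2 (value 44)
Step 6: Total welfare = 49 + 47 + 22 + 44 = 162

162


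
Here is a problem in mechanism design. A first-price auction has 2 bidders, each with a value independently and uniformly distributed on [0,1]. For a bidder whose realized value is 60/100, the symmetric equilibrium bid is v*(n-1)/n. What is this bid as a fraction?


Step 1: The symmetric BNE bidding function is b(v) = v * (n-1) / n
Step 2: Substitute v = 3/5 and n = 2
Step 3: b = 3/5 * 1/2
Step 4: b = 3/10

3/10


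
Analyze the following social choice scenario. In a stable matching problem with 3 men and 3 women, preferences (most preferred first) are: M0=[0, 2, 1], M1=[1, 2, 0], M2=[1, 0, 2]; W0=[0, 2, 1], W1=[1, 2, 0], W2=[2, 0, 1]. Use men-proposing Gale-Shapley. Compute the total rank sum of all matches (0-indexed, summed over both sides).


Step 1: Run Gale-Shapley (men propose, women hold best offer):
  M0 proposes to W0; she accepts
  M1 proposes to W1; she accepts
  M2 proposes to W1; rejected
  M2 proposes to W0; rejected
  M2 proposes to W2; she accepts
Step 2: Final matching: W0-M0, W1-M1, W2-M2
Step 3: 0-indexed ranks (man's rank of his match, then woman's): 0 + 0 + 0 + 0 + 2 + 0
Step 4: Total rank sum = 2

2


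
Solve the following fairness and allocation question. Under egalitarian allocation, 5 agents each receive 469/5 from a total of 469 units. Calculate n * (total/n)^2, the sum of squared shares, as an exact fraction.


Step 1: Each agent's share = 469/5
Step 2: Square of each share = (469/5)^2 = 219961/25
Step 3: Sum of squares = 5 * 219961/25 = 219961/5

219961/5


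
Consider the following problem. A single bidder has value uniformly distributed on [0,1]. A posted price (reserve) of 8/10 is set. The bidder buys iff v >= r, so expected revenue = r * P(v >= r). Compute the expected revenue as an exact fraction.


Step 1: Posted price r = 4/5, value support [0,1]
Step 2: P(v >= r) = (1 - 4/5)/1 = 1/5
Step 3: Expected revenue = r * P(v >= r) = 4/5 * 1/5
Step 4: Revenue = 4/25

4/25


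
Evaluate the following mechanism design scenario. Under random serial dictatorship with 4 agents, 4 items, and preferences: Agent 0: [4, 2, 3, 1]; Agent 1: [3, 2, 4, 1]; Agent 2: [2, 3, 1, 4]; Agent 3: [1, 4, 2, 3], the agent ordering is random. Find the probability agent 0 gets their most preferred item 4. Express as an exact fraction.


Step 1: Agent 0 wants item 4
Step 2: There are 24 possible orderings of agents
Step 3: In 24 orderings, agent 0 gets item 4
Step 4: Probability = 24/24 = 1

1


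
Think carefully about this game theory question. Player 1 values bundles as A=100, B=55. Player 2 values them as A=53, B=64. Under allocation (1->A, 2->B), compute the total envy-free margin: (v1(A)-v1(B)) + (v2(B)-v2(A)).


Step 1: Player 1's margin = v1(A) - v1(B) = 100 - 55 = 45
Step 2: Player 2's margin = v2(B) - v2(A) = 64 - 53 = 11
Step 3: Total margin = 45 + 11 = 56

56


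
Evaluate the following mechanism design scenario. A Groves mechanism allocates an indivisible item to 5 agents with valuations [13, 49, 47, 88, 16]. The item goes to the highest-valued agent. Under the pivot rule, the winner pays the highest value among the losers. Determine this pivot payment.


Step 1: The efficient winner is agent 3 with value 88
Step 2: Other agents' values: [13, 49, 47, 16]
Step 3: Pivot payment = max(others) = 49
Step 4: The winner pays 49

49


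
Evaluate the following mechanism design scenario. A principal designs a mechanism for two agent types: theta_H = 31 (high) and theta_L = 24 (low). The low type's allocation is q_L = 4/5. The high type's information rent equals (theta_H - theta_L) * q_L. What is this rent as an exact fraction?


Step 1: theta_H - theta_L = 31 - 24 = 7
Step 2: Information rent = (theta_H - theta_L) * q_L
Step 3: = 7 * 4/5
Step 4: = 28/5

28/5


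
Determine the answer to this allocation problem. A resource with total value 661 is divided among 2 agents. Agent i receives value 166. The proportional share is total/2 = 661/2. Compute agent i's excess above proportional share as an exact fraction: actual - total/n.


Step 1: Proportional share = 661/2
Step 2: Agent's actual allocation = 166
Step 3: Excess = 166 - 661/2 = -329/2

-329/2


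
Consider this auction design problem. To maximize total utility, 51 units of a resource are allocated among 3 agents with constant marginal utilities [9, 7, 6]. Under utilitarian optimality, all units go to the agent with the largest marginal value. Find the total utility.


Step 1: The marginal utilities are [9, 7, 6]
Step 2: The highest marginal utility is 9
Step 3: All 51 units go to that agent
Step 4: Total utility = 9 * 51 = 459

459


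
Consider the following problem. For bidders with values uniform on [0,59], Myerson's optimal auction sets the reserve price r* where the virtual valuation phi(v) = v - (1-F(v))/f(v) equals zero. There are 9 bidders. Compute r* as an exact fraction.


Step 1: For U[0,59], F(v) = v/59 and f(v) = 1/59
Step 2: phi(v) = v - (1 - v/59)/(1/59) = v - (59 - v) = 2v - 59
Step 3: Set phi(r*) = 0: 2r* - 59 = 0
Step 4: r* = 59/2 (the number of bidders n = 9 does not enter)

59/2


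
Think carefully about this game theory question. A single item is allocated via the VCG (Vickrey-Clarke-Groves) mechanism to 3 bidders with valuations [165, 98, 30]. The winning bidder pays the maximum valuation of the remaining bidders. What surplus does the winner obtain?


Step 1: The winner is the agent with the highest value: agent 0 with value 165
Step 2: Values of other agents: [98, 30]
Step 3: VCG payment = max of others' values = 98
Step 4: Surplus = 165 - 98 = 67

67


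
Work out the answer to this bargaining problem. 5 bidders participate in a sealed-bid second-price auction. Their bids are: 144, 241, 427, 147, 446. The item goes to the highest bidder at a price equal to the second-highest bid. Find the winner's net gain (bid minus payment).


Step 1: Sort bids in descending order: 446, 427, 241, 147, 144
Step 2: The winning bid is the highest: 446
Step 3: The payment equals the second-highest bid: 427
Step 4: Surplus = winner's bid - payment = 446 - 427 = 19

19


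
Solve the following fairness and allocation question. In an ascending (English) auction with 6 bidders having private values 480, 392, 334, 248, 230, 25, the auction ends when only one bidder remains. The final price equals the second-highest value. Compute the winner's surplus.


Step 1: Identify the highest value: 480
Step 2: Identify the second-highest value: 392
Step 3: The final price = second-highest value = 392
Step 4: Surplus = 480 - 392 = 88

88


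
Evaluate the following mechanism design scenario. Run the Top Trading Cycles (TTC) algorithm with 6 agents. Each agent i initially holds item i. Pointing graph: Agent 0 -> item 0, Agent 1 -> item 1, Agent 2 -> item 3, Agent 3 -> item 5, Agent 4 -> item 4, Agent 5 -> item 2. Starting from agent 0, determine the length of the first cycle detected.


Step 1: Trace the pointer graph from agent 0: 0 -> 0
Step 2: A cycle is detected when we revisit agent 0
Step 3: The cycle is: 0 -> 0
Step 4: Cycle length = 1

1


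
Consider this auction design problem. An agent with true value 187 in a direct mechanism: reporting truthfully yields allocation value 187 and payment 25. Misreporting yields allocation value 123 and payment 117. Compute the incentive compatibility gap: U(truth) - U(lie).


Step 1: U(truth) = value - payment = 187 - 25 = 162
Step 2: U(lie) = allocation - payment = 123 - 117 = 6
Step 3: IC gap = 162 - 6 = 156

156


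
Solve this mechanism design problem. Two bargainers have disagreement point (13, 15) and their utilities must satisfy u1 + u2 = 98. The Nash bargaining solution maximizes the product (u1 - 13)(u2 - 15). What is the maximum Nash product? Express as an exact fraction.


Step 1: The Nash solution splits surplus symmetrically above the disagreement point
Step 2: u1 = (total + d1 - d2)/2 = (98 + 13 - 15)/2 = 48
Step 3: u2 = (total - d1 + d2)/2 = (98 - 13 + 15)/2 = 50
Step 4: Nash product = (48 - 13) * (50 - 15)
Step 5: = 35 * 35 = 1225

1225


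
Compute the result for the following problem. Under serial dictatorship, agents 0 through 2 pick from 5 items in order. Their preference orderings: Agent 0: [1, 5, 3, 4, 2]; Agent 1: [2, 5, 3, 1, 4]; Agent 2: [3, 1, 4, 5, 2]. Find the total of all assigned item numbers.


Step 1: Agent 0 picks item 1
Step 2: Agent 1 picks item 2
Step 3: Agent 2 picks item 3
Step 4: Sum = 1 + 2 + 3 = 6

6


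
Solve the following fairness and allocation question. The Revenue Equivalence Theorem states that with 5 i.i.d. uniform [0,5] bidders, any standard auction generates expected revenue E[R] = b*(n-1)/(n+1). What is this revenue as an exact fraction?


Step 1: By Revenue Equivalence, expected revenue = b*(n-1)/(n+1)
Step 2: Substituting n = 5, b = 5
Step 3: Revenue = 5*(5-1)/(5+1) = 5*4/6
Step 4: Revenue = 20/6 = 10/3

10/3


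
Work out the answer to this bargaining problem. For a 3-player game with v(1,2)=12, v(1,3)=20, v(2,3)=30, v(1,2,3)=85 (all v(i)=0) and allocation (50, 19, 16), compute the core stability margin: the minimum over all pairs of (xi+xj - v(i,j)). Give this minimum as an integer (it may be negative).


Step 1: Slack for coalition (1,2): x1+x2 - v12 = 69 - 12 = 57
Step 2: Slack for coalition (1,3): x1+x3 - v13 = 66 - 20 = 46
Step 3: Slack for coalition (2,3): x2+x3 - v23 = 35 - 30 = 5
Step 4: Minimum slack = min(57, 46, 5) = 5, attained by (2,3); no pair can gain by deviating, so the allocation is in the core

5


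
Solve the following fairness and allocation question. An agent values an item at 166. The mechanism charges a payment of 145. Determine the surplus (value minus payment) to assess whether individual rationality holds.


Step 1: Surplus = value - payment = 166 - 145 = 21
Step 2: IR is satisfied (surplus >= 0)

21


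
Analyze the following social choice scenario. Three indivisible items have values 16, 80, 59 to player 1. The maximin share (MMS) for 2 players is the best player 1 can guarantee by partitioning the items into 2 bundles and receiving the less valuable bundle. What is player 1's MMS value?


Step 1: Item values = 16, 80, 59
Step 2: Enumerate all 2-bundle partitions and take the smaller bundle:
  Partition 1: {16} vs {80,59} -> bundles 16, 139; min = 16
  Partition 2: {80} vs {16,59} -> bundles 80, 75; min = 75
  Partition 3: {59} vs {16,80} -> bundles 59, 96; min = 59
Step 3: MMS = max(16, 75, 59) = 75

75


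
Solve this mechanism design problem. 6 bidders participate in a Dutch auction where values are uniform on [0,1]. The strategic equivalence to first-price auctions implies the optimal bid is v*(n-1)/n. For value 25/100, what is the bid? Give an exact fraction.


Step 1: Dutch auctions are strategically equivalent to first-price auctions
Step 2: The equilibrium bid is b(v) = v*(n-1)/n
Step 3: b = 1/4 * 5/6
Step 4: b = 5/24

5/24
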